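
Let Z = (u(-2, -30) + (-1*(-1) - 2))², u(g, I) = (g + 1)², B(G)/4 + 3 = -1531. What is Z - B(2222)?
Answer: 6136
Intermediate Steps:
B(G) = -6136 (B(G) = -12 + 4*(-1531) = -12 - 6124 = -6136)
u(g, I) = (1 + g)²
Z = 0 (Z = ((1 - 2)² + (-1*(-1) - 2))² = ((-1)² + (1 - 2))² = (1 - 1)² = 0² = 0)
Z - B(2222) = 0 - 1*(-6136) = 0 + 6136 = 6136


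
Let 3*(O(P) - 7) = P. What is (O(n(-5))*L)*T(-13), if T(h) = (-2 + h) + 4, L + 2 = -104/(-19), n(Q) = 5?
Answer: -6292/19 ≈ -331.16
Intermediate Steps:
O(P) = 7 + P/3
L = 66/19 (L = -2 - 104/(-19) = -2 - 104*(-1/19) = -2 + 104/19 = 66/19 ≈ 3.4737)
T(h) = 2 + h
(O(n(-5))*L)*T(-13) = ((7 + (⅓)*5)*(66/19))*(2 - 13) = ((7 + 5/3)*(66/19))*(-11) = ((26/3)*(66/19))*(-11) = (572/19)*(-11) = -6292/19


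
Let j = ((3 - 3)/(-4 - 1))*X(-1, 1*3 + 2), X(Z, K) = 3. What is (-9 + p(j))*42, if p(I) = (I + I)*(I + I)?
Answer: -378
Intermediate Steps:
j = 0 (j = ((3 - 3)/(-4 - 1))*3 = (0/(-5))*3 = (0*(-⅕))*3 = 0*3 = 0)
p(I) = 4*I² (p(I) = (2*I)*(2*I) = 4*I²)
(-9 + p(j))*42 = (-9 + 4*0²)*42 = (-9 + 4*0)*42 = (-9 + 0)*42 = -9*42 = -378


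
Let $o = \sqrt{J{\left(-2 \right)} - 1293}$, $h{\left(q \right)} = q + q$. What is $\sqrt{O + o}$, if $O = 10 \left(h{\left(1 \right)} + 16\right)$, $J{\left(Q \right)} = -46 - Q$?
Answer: $\sqrt{180 + i \sqrt{1337}} \approx 13.485 + 1.3558 i$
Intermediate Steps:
$h{\left(q \right)} = 2 q$
$o = i \sqrt{1337}$ ($o = \sqrt{\left(-46 - -2\right) - 1293} = \sqrt{\left(-46 + 2\right) - 1293} = \sqrt{-44 - 1293} = \sqrt{-1337} = i \sqrt{1337} \approx 36.565 i$)
$O = 180$ ($O = 10 \left(2 \cdot 1 + 16\right) = 10 \left(2 + 16\right) = 10 \cdot 18 = 180$)
$\sqrt{O + o} = \sqrt{180 + i \sqrt{1337}}$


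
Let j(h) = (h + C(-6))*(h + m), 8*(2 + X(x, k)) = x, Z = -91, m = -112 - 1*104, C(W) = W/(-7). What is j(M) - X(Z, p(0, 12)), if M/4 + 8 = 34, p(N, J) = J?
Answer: -93845/8 ≈ -11731.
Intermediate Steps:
M = 104 (M = -32 + 4*34 = -32 + 136 = 104)
C(W) = -W/7 (C(W) = W*(-⅐) = -W/7)
m = -216 (m = -112 - 104 = -216)
X(x, k) = -2 + x/8
j(h) = (-216 + h)*(6/7 + h) (j(h) = (h - ⅐*(-6))*(h - 216) = (h + 6/7)*(-216 + h) = (6/7 + h)*(-216 + h) = (-216 + h)*(6/7 + h))
j(M) - X(Z, p(0, 12)) = (-1296/7 + 104² - 1506/7*104) - (-2 + (⅛)*(-91)) = (-1296/7 + 10816 - 156624/7) - (-2 - 91/8) = -11744 - 1*(-107/8) = -11744 + 107/8 = -93845/8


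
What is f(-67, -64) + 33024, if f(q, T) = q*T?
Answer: 37312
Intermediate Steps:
f(q, T) = T*q
f(-67, -64) + 33024 = -64*(-67) + 33024 = 4288 + 33024 = 37312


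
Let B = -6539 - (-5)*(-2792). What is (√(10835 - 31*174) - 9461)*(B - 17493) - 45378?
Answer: 359396934 - 37992*√5441 ≈ 3.5659e+8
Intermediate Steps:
B = -20499 (B = -6539 - 1*13960 = -6539 - 13960 = -20499)
(√(10835 - 31*174) - 9461)*(B - 17493) - 45378 = (√(10835 - 31*174) - 9461)*(-20499 - 17493) - 45378 = (√(10835 - 5394) - 9461)*(-37992) - 45378 = (√5441 - 9461)*(-37992) - 45378 = (-9461 + √5441)*(-37992) - 45378 = (359442312 - 37992*√5441) - 45378 = 359396934 - 37992*√5441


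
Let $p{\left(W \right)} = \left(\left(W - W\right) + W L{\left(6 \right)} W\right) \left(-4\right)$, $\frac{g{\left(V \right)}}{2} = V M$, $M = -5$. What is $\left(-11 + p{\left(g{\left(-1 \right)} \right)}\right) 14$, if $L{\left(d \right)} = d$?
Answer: $-33754$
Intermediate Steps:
$g{\left(V \right)} = - 10 V$ ($g{\left(V \right)} = 2 V \left(-5\right) = 2 \left(- 5 V\right) = - 10 V$)
$p{\left(W \right)} = - 24 W^{2}$ ($p{\left(W \right)} = \left(\left(W - W\right) + W 6 W\right) \left(-4\right) = \left(0 + 6 W W\right) \left(-4\right) = \left(0 + 6 W^{2}\right) \left(-4\right) = 6 W^{2} \left(-4\right) = - 24 W^{2}$)
$\left(-11 + p{\left(g{\left(-1 \right)} \right)}\right) 14 = \left(-11 - 24 \left(\left(-10\right) \left(-1\right)\right)^{2}\right) 14 = \left(-11 - 24 \cdot 10^{2}\right) 14 = \left(-11 - 2400\right) 14 = \left(-2411\right) 14 = -33754$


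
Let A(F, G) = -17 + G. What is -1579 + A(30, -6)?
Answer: -1602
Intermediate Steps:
-1579 + A(30, -6) = -1579 + (-17 - 6) = -1579 - 23 = -1602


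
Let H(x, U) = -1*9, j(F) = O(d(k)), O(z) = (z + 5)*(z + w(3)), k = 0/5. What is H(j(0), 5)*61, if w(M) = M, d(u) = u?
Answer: -549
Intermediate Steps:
k = 0 (k = 0*(⅕) = 0)
O(z) = (3 + z)*(5 + z) (O(z) = (z + 5)*(z + 3) = (5 + z)*(3 + z) = (3 + z)*(5 + z))
j(F) = 15 (j(F) = 15 + 0² + 8*0 = 15 + 0 + 0 = 15)
H(x, U) = -9
H(j(0), 5)*61 = -9*61 = -549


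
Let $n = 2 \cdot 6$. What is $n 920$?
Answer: $11040$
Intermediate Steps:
$n = 12$
$n 920 = 12 \cdot 920 = 11040$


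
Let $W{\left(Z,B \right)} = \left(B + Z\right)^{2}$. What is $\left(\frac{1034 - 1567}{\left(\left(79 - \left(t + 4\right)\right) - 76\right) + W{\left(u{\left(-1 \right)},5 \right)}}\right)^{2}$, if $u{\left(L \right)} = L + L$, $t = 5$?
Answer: $\frac{284089}{9} \approx 31565.0$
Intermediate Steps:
$u{\left(L \right)} = 2 L$
$\left(\frac{1034 - 1567}{\left(\left(79 - \left(t + 4\right)\right) - 76\right) + W{\left(u{\left(-1 \right)},5 \right)}}\right)^{2} = \left(\frac{1034 - 1567}{\left(\left(79 - \left(5 + 4\right)\right) - 76\right) + \left(5 + 2 \left(-1\right)\right)^{2}}\right)^{2} = \left(- \frac{533}{\left(\left(79 - 9\right) - 76\right) + \left(5 - 2\right)^{2}}\right)^{2} = \left(- \frac{533}{\left(\left(79 - 9\right) - 76\right) + 3^{2}}\right)^{2} = \left(- \frac{533}{\left(70 - 76\right) + 9}\right)^{2} = \left(- \frac{533}{-6 + 9}\right)^{2} = \left(- \frac{533}{3}\right)^{2} = \frac{284089}{9}$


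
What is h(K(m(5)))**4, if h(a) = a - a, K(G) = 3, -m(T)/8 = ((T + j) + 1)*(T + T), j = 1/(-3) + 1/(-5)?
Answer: 0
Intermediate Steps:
j = -8/15 (j = 1*(-1/3) + 1*(-1/5) = -1/3 - 1/5 = -8/15 ≈ -0.53333)
m(T) = -16*T*(7/15 + T) (m(T) = -8*((T - 8/15) + 1)*(T + T) = -8*((-8/15 + T) + 1)*2*T = -8*(7/15 + T)*2*T = -16*T*(7/15 + T))
h(a) = 0
h(K(m(5)))**4 = 0**4 = 0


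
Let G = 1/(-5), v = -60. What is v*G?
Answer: 12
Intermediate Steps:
G = -1/5 ≈ -0.20000
v*G = -60*(-1/5) = 12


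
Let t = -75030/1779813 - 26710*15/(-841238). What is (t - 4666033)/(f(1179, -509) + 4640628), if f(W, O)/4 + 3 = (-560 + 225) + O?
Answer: -145545835998288604/144647720090531595 ≈ -1.0062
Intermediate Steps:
f(W, O) = -1352 + 4*O (f(W, O) = -12 + 4*((-560 + 225) + O) = -12 + 4*(-335 + O) = -12 + (-1340 + 4*O) = -1352 + 4*O)
t = 108327331885/249541054749 (t = -75030*1/1779813 - 400650*(-1/841238) = -25010/593271 + 200325/420619 = 108327331885/249541054749 ≈ 0.43411)
(t - 4666033)/(f(1179, -509) + 4640628) = (108327331885/249541054749 - 4666033)/((-1352 + 4*(-509)) + 4640628) = -1164366687986308832/(249541054749*((-1352 - 2036) + 4640628)) = -1164366687986308832/(249541054749*(-3388 + 4640628)) = -1164366687986308832/249541054749/4637240 = -1164366687986308832/249541054749*1/4637240 = -145545835998288604/144647720090531595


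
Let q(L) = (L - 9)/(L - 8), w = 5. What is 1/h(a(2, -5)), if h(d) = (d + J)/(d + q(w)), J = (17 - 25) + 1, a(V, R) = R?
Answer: 11/36 ≈ 0.30556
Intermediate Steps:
q(L) = (-9 + L)/(-8 + L)
J = -7 (J = -8 + 1 = -7)
h(d) = (-7 + d)/(4/3 + d) (h(d) = (d - 7)/(d + (-9 + 5)/(-8 + 5)) = (-7 + d)/(d - 4/(-3)) = (-7 + d)/(d - ⅓*(-4)) = (-7 + d)/(d + 4/3) = (-7 + d)/(4/3 + d))
1/h(a(2, -5)) = 1/(3*(-7 - 5)/(4 + 3*(-5))) = 1/(3*(-12)/(4 - 15)) = 1/(3*(-12)/(-11)) = 1/(3*(-1/11)*(-12)) = 1/(36/11) = 11/36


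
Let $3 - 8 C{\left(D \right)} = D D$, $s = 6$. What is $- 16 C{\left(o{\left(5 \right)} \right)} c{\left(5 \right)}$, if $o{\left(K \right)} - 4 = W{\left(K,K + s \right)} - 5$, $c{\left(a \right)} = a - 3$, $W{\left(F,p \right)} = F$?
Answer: $52$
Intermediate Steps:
$c{\left(a \right)} = -3 + a$
$o{\left(K \right)} = -1 + K$ ($o{\left(K \right)} = 4 + \left(K - 5\right) = 4 + \left(-5 + K\right) = -1 + K$)
$C{\left(D \right)} = \frac{3}{8} - \frac{D^{2}}{8}$ ($C{\left(D \right)} = \frac{3}{8} - \frac{D D}{8} = \frac{3}{8} - \frac{D^{2}}{8}$)
$- 16 C{\left(o{\left(5 \right)} \right)} c{\left(5 \right)} = - 16 \left(\frac{3}{8} - \frac{\left(-1 + 5\right)^{2}}{8}\right) \left(-3 + 5\right) = - 16 \left(\frac{3}{8} - \frac{4^{2}}{8}\right) 2 = - 16 \left(\frac{3}{8} - 2\right) 2 = \left(-16\right) \left(- \frac{13}{8}\right) 2 = 26 \cdot 2 = 52$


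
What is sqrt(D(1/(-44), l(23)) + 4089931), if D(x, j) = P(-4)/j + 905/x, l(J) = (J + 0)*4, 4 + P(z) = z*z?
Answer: 6*sqrt(59514133)/23 ≈ 2012.5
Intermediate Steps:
P(z) = -4 + z**2 (P(z) = -4 + z*z = -4 + z**2)
l(J) = 4*J (l(J) = J*4 = 4*J)
D(x, j) = 12/j + 905/x (D(x, j) = (-4 + (-4)**2)/j + 905/x = (-4 + 16)/j + 905/x = 12/j + 905/x)
sqrt(D(1/(-44), l(23)) + 4089931) = sqrt((12/((4*23)) + 905/(1/(-44))) + 4089931) = sqrt((12/92 + 905/(-1/44)) + 4089931) = sqrt((12*(1/92) + 905*(-44)) + 4089931) = sqrt((3/23 - 39820) + 4089931) = sqrt(-915857/23 + 4089931) = sqrt(93152556/23) = 6*sqrt(59514133)/23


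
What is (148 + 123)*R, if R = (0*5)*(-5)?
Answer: 0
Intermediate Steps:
R = 0 (R = 0*(-5) = 0)
(148 + 123)*R = (148 + 123)*0 = 271*0 = 0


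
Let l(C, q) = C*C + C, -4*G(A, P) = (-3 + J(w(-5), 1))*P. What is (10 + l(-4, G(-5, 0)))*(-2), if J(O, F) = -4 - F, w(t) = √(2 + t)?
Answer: -44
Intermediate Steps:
G(A, P) = 2*P (G(A, P) = -(-3 + (-4 - 1*1))*P/4 = -(-3 + (-4 - 1))*P/4 = -(-3 - 5)*P/4 = -(-2)*P = 2*P)
l(C, q) = C + C² (l(C, q) = C² + C = C + C²)
(10 + l(-4, G(-5, 0)))*(-2) = (10 - 4*(1 - 4))*(-2) = (10 - 4*(-3))*(-2) = (10 + 12)*(-2) = 22*(-2) = -44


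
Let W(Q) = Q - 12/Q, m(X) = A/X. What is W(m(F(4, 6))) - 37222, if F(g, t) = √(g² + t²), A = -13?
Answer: -37222 + 35*√13/26 ≈ -37217.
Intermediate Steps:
m(X) = -13/X
W(m(F(4, 6))) - 37222 = (-13/√(4² + 6²) - 12*(-√(4² + 6²)/13)) - 37222 = (-13/√(16 + 36) - 12*(-√(16 + 36)/13)) - 37222 = (-13*√13/26 - 12*(-2*√13/13)) - 37222 = (-√13/2 - 12*(-2*√13/13)) - 37222 = (-√13/2 - (-24)*√13/13) - 37222 = (-√13/2 + 24*√13/13) - 37222 = 35*√13/26 - 37222 = -37222 + 35*√13/26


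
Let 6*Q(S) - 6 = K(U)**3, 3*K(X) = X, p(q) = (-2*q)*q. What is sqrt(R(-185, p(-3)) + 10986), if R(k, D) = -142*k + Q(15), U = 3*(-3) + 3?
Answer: sqrt(335301)/3 ≈ 193.02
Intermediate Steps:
p(q) = -2*q**2
U = -6 (U = -9 + 3 = -6)
K(X) = X/3
Q(S) = -1/3 (Q(S) = 1 + ((1/3)*(-6))**3/6 = 1 + (1/6)*(-2)**3 = 1 + (1/6)*(-8) = 1 - 4/3 = -1/3)
R(k, D) = -1/3 - 142*k (R(k, D) = -142*k - 1/3 = -1/3 - 142*k)
sqrt(R(-185, p(-3)) + 10986) = sqrt((-1/3 - 142*(-185)) + 10986) = sqrt((-1/3 + 26270) + 10986) = sqrt(78809/3 + 10986) = sqrt(111767/3) = sqrt(335301)/3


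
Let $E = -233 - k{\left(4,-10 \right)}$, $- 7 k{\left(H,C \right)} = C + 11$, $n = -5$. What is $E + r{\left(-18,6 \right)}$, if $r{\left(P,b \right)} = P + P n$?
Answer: $- \frac{1126}{7} \approx -160.86$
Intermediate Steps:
$r{\left(P,b \right)} = - 4 P$ ($r{\left(P,b \right)} = P + P \left(-5\right) = P - 5 P = - 4 P$)
$k{\left(H,C \right)} = - \frac{11}{7} - \frac{C}{7}$ ($k{\left(H,C \right)} = - \frac{C + 11}{7} = - \frac{11 + C}{7} = - \frac{11}{7} - \frac{C}{7}$)
$E = - \frac{1630}{7}$ ($E = -233 - \left(- \frac{11}{7} - - \frac{10}{7}\right) = -233 - \left(- \frac{11}{7} + \frac{10}{7}\right) = -233 - - \frac{1}{7} = -233 + \frac{1}{7} = - \frac{1630}{7} \approx -232.86$)
$E + r{\left(-18,6 \right)} = - \frac{1630}{7} - -72 = - \frac{1630}{7} + 72 = - \frac{1126}{7}$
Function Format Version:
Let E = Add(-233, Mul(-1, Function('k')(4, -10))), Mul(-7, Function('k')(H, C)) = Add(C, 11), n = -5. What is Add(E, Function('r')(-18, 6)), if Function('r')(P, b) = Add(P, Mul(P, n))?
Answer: Rational(-1126, 7) ≈ -160.86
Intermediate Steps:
Function('r')(P, b) = Mul(-4, P) (Function('r')(P, b) = Add(P, Mul(P, -5)) = Add(P, Mul(-5, P)) = Mul(-4, P))
Function('k')(H, C) = Add(Rational(-11, 7), Mul(Rational(-1, 7), C)) (Function('k')(H, C) = Mul(Rational(-1, 7), Add(C, 11)) = Mul(Rational(-1, 7), Add(11, C)) = Add(Rational(-11, 7), Mul(Rational(-1, 7), C)))
E = Rational(-1630, 7) (E = Add(-233, Mul(-1, Add(Rational(-11, 7), Mul(Rational(-1, 7), -10)))) = Add(-233, Mul(-1, Add(Rational(-11, 7), Rational(10, 7)))) = Add(-233, Mul(-1, Rational(-1, 7))) = Add(-233, Rational(1, 7)) = Rational(-1630, 7) ≈ -232.86)
Add(E, Function('r')(-18, 6)) = Add(Rational(-1630, 7), Mul(-4, -18)) = Add(Rational(-1630, 7), 72) = Rational(-1126, 7)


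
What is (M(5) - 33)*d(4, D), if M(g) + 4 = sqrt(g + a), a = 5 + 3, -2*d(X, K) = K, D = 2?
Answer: 37 - sqrt(13) ≈ 33.394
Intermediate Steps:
d(X, K) = -K/2
a = 8
M(g) = -4 + sqrt(8 + g) (M(g) = -4 + sqrt(g + 8) = -4 + sqrt(8 + g))
(M(5) - 33)*d(4, D) = ((-4 + sqrt(8 + 5)) - 33)*(-1/2*2) = ((-4 + sqrt(13)) - 33)*(-1) = (-37 + sqrt(13))*(-1) = 37 - sqrt(13)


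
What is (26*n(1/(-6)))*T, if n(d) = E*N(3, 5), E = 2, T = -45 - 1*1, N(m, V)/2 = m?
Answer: -14352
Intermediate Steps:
N(m, V) = 2*m
T = -46 (T = -45 - 1 = -46)
n(d) = 12 (n(d) = 2*(2*3) = 2*6 = 12)
(26*n(1/(-6)))*T = (26*12)*(-46) = 312*(-46) = -14352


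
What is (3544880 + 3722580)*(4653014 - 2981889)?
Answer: 12144834092500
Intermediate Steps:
(3544880 + 3722580)*(4653014 - 2981889) = 7267460*1671125 = 12144834092500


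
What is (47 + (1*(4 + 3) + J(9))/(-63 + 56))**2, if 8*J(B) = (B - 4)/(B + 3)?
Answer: 955242649/451584 ≈ 2115.3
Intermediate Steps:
J(B) = (-4 + B)/(8*(3 + B)) (J(B) = ((B - 4)/(B + 3))/8 = ((-4 + B)/(3 + B))/8 = (-4 + B)/(8*(3 + B)))
(47 + (1*(4 + 3) + J(9))/(-63 + 56))**2 = (47 + (1*(4 + 3) + (-4 + 9)/(8*(3 + 9)))/(-63 + 56))**2 = (47 + (1*7 + (1/8)*5/12)/(-7))**2 = (47 + (7 + (1/8)*(1/12)*5)*(-1/7))**2 = (47 + (7 + 5/96)*(-1/7))**2 = (47 + (677/96)*(-1/7))**2 = (47 - 677/672)**2 = (30907/672)**2 = 955242649/451584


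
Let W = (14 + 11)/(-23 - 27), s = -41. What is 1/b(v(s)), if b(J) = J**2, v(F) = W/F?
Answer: 6724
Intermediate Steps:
W = -1/2 (W = 25/(-50) = 25*(-1/50) = -1/2 ≈ -0.50000)
v(F) = -1/(2*F)
1/b(v(s)) = 1/((-1/2/(-41))**2) = 1/((-1/2*(-1/41))**2) = 1/((1/82)**2) = 1/(1/6724) = 6724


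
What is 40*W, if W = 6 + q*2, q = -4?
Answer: -80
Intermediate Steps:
W = -2 (W = 6 - 4*2 = 6 - 8 = -2)
40*W = 40*(-2) = -80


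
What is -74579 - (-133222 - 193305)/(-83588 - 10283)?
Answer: -7001131836/93871 ≈ -74583.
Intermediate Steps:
-74579 - (-133222 - 193305)/(-83588 - 10283) = -74579 - (-326527)/(-93871) = -74579 - (-326527)*(-1)/93871 = -74579 - 1*326527/93871 = -74579 - 326527/93871 = -7001131836/93871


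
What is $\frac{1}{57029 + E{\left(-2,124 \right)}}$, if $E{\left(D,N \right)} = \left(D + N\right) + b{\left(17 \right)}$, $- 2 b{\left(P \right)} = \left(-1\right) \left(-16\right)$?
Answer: $\frac{1}{57143} \approx 1.75 \cdot 10^{-5}$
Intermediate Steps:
$b{\left(P \right)} = -8$ ($b{\left(P \right)} = - \frac{\left(-1\right) \left(-16\right)}{2} = \left(- \frac{1}{2}\right) 16 = -8$)
$E{\left(D,N \right)} = -8 + D + N$ ($E{\left(D,N \right)} = \left(D + N\right) - 8 = -8 + D + N$)
$\frac{1}{57029 + E{\left(-2,124 \right)}} = \frac{1}{57029 - -114} = \frac{1}{57029 + 114} = \frac{1}{57143}$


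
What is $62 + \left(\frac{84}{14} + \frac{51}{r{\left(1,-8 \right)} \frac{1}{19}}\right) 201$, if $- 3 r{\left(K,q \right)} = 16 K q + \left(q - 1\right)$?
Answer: $\frac{758023}{137} \approx 5533.0$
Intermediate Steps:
$r{\left(K,q \right)} = \frac{1}{3} - \frac{q}{3} - \frac{16 K q}{3}$ ($r{\left(K,q \right)} = - \frac{16 K q + \left(q - 1\right)}{3} = - \frac{16 K q + \left(-1 + q\right)}{3} = - \frac{-1 + q + 16 K q}{3} = \frac{1}{3} - \frac{q}{3} - \frac{16 K q}{3}$)
$62 + \left(\frac{84}{14} + \frac{51}{r{\left(1,-8 \right)} \frac{1}{19}}\right) 201 = 62 + \left(\frac{84}{14} + \frac{51}{\left(\frac{1}{3} - - \frac{8}{3} - \frac{16}{3} \left(-8\right)\right) \frac{1}{19}}\right) 201 = 62 + \left(84 \cdot \frac{1}{14} + \frac{51}{\left(\frac{1}{3} + \frac{8}{3} + \frac{128}{3}\right) \frac{1}{19}}\right) 201 = 62 + \left(6 + \frac{51}{\frac{137}{3} \cdot \frac{1}{19}}\right) 201 = 62 + \left(6 + \frac{51}{\frac{137}{57}}\right) 201 = 62 + \left(6 + 51 \cdot \frac{57}{137}\right) 201 = 62 + \left(6 + \frac{2907}{137}\right) 201 = 62 + \frac{3729}{137} \cdot 201 = 62 + \frac{749529}{137} = \frac{758023}{137}$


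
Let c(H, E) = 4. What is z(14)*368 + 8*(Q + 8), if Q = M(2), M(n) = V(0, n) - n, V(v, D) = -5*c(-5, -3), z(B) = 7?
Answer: 2464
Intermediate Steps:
V(v, D) = -20 (V(v, D) = -5*4 = -20)
M(n) = -20 - n
Q = -22 (Q = -20 - 1*2 = -20 - 2 = -22)
z(14)*368 + 8*(Q + 8) = 7*368 + 8*(-22 + 8) = 2576 + 8*(-14) = 2576 - 112 = 2464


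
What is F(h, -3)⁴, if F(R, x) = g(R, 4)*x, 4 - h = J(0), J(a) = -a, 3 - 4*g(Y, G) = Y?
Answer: 81/256 ≈ 0.31641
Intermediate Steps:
g(Y, G) = ¾ - Y/4
h = 4 (h = 4 - (-1)*0 = 4 - 1*0 = 4 + 0 = 4)
F(R, x) = x*(¾ - R/4) (F(R, x) = (¾ - R/4)*x = x*(¾ - R/4))
F(h, -3)⁴ = ((¼)*(-3)*(3 - 1*4))⁴ = ((¼)*(-3)*(3 - 4))⁴ = ((¼)*(-3)*(-1))⁴ = (¾)⁴ = 81/256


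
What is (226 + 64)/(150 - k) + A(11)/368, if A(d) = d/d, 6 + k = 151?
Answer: 21345/368 ≈ 58.003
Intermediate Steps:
k = 145 (k = -6 + 151 = 145)
A(d) = 1
(226 + 64)/(150 - k) + A(11)/368 = (226 + 64)/(150 - 1*145) + 1/368 = 290/(150 - 145) + 1*(1/368) = 290/5 + 1/368 = 290*(⅕) + 1/368 = 58 + 1/368 = 21345/368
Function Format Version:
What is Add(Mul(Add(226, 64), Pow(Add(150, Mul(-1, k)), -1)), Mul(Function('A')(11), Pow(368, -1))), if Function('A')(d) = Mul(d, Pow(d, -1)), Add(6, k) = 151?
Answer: Rational(21345, 368) ≈ 58.003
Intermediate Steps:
k = 145 (k = Add(-6, 151) = 145)
Function('A')(d) = 1
Add(Mul(Add(226, 64), Pow(Add(150, Mul(-1, k)), -1)), Mul(Function('A')(11), Pow(368, -1))) = Add(Mul(Add(226, 64), Pow(Add(150, Mul(-1, 145)), -1)), Mul(1, Pow(368, -1))) = Add(Mul(290, Pow(Add(150, -145), -1)), Mul(1, Rational(1, 368))) = Add(Mul(290, Pow(5, -1)), Rational(1, 368)) = Add(Mul(290, Rational(1, 5)), Rational(1, 368)) = Add(58, Rational(1, 368)) = Rational(21345, 368)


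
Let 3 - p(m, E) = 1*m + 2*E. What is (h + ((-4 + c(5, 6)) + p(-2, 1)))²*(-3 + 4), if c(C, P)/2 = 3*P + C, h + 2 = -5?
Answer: 1444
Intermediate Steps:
h = -7 (h = -2 - 5 = -7)
p(m, E) = 3 - m - 2*E (p(m, E) = 3 - (1*m + 2*E) = 3 - (m + 2*E) = 3 + (-m - 2*E) = 3 - m - 2*E)
c(C, P) = 2*C + 6*P (c(C, P) = 2*(3*P + C) = 2*(C + 3*P) = 2*C + 6*P)
(h + ((-4 + c(5, 6)) + p(-2, 1)))²*(-3 + 4) = (-7 + ((-4 + (2*5 + 6*6)) + (3 - 1*(-2) - 2*1)))²*(-3 + 4) = (-7 + ((-4 + (10 + 36)) + (3 + 2 - 2)))²*1 = (-7 + ((-4 + 46) + 3))²*1 = (-7 + (42 + 3))²*1 = (-7 + 45)²*1 = 38²*1 = 1444*1 = 1444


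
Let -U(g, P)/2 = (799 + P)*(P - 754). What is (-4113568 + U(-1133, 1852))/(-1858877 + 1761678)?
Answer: 9935164/97199 ≈ 102.21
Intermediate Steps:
U(g, P) = -2*(-754 + P)*(799 + P) (U(g, P) = -2*(799 + P)*(P - 754) = -2*(799 + P)*(-754 + P) = -2*(-754 + P)*(799 + P))
(-4113568 + U(-1133, 1852))/(-1858877 + 1761678) = (-4113568 + (1204892 - 90*1852 - 2*1852**2))/(-1858877 + 1761678) = (-4113568 + (1204892 - 166680 - 2*3429904))/(-97199) = (-4113568 + (1204892 - 166680 - 6859808))*(-1/97199) = (-4113568 - 5821596)*(-1/97199) = -9935164*(-1/97199) = 9935164/97199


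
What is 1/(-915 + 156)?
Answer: -1/759 ≈ -0.0013175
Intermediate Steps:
1/(-915 + 156) = 1/(-759) = -1/759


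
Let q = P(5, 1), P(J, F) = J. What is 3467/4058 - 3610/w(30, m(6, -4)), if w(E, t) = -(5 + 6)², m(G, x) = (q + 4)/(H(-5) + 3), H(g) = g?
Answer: 15068887/491018 ≈ 30.689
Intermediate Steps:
q = 5
m(G, x) = -9/2 (m(G, x) = (5 + 4)/(-5 + 3) = 9/(-2) = 9*(-½) = -9/2)
w(E, t) = -121 (w(E, t) = -1*11² = -1*121 = -121)
3467/4058 - 3610/w(30, m(6, -4)) = 3467/4058 - 3610/(-121) = 3467*(1/4058) - 3610*(-1/121) = 3467/4058 + 3610/121 = 15068887/491018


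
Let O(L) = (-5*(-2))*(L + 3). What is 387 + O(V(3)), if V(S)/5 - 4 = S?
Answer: 767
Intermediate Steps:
V(S) = 20 + 5*S
O(L) = 30 + 10*L (O(L) = 10*(3 + L) = 30 + 10*L)
387 + O(V(3)) = 387 + (30 + 10*(20 + 5*3)) = 387 + (30 + 10*(20 + 15)) = 387 + (30 + 10*35) = 387 + (30 + 350) = 387 + 380 = 767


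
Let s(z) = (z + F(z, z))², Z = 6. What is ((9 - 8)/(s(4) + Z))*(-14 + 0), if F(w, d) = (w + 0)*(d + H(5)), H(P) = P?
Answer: -7/803 ≈ -0.0087173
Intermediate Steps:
F(w, d) = w*(5 + d) (F(w, d) = (w + 0)*(d + 5) = w*(5 + d))
s(z) = (z + z*(5 + z))²
((9 - 8)/(s(4) + Z))*(-14 + 0) = ((9 - 8)/(4²*(6 + 4)² + 6))*(-14 + 0) = (1/(16*10² + 6))*(-14) = (1/(16*100 + 6))*(-14) = (1/(1600 + 6))*(-14) = (1/1606)*(-14) = -7/803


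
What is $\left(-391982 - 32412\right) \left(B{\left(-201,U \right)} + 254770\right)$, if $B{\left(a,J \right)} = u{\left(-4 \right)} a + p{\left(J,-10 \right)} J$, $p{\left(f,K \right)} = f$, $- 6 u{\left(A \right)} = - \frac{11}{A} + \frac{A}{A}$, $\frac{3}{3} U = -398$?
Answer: $- \frac{701607524209}{4} \approx -1.754 \cdot 10^{11}$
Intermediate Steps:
$U = -398$
$u{\left(A \right)} = - \frac{1}{6} + \frac{11}{6 A}$ ($u{\left(A \right)} = - \frac{- \frac{11}{A} + \frac{A}{A}}{6} = - \frac{- \frac{11}{A} + 1}{6} = - \frac{1 - \frac{11}{A}}{6} = - \frac{1}{6} + \frac{11}{6 A}$)
$B{\left(a,J \right)} = J^{2} - \frac{5 a}{8}$ ($B{\left(a,J \right)} = \frac{11 - -4}{6 \left(-4\right)} a + J J = \frac{1}{6} \left(- \frac{1}{4}\right) \left(11 + 4\right) a + J^{2} = \frac{1}{6} \left(- \frac{1}{4}\right) 15 a + J^{2} = - \frac{5 a}{8} + J^{2} = J^{2} - \frac{5 a}{8}$)
$\left(-391982 - 32412\right) \left(B{\left(-201,U \right)} + 254770\right) = \left(-391982 - 32412\right) \left(\left(\left(-398\right)^{2} - - \frac{1005}{8}\right) + 254770\right) = - 424394 \left(\left(158404 + \frac{1005}{8}\right) + 254770\right) = - 424394 \left(\frac{1268237}{8} + 254770\right) = \left(-424394\right) \frac{3306397}{8} = - \frac{701607524209}{4}$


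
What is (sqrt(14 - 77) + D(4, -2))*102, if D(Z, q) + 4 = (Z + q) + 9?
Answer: 714 + 306*I*sqrt(7) ≈ 714.0 + 809.6*I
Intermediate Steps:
D(Z, q) = 5 + Z + q (D(Z, q) = -4 + ((Z + q) + 9) = -4 + (9 + Z + q) = 5 + Z + q)
(sqrt(14 - 77) + D(4, -2))*102 = (sqrt(14 - 77) + (5 + 4 - 2))*102 = (sqrt(-63) + 7)*102 = (3*I*sqrt(7) + 7)*102 = (7 + 3*I*sqrt(7))*102 = 714 + 306*I*sqrt(7)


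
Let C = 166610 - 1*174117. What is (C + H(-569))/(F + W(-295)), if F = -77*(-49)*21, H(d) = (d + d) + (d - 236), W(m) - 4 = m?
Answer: -1575/13157 ≈ -0.11971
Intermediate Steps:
W(m) = 4 + m
H(d) = -236 + 3*d (H(d) = 2*d + (-236 + d) = -236 + 3*d)
F = 79233 (F = 3773*21 = 79233)
C = -7507 (C = 166610 - 174117 = -7507)
(C + H(-569))/(F + W(-295)) = (-7507 + (-236 + 3*(-569)))/(79233 + (4 - 295)) = (-7507 + (-236 - 1707))/(79233 - 291) = (-7507 - 1943)/78942 = -9450*1/78942 = -1575/13157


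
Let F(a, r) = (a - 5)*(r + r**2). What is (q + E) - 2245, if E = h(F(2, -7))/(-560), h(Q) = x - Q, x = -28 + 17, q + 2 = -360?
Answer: -292007/112 ≈ -2607.2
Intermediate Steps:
q = -362 (q = -2 - 360 = -362)
x = -11
F(a, r) = (-5 + a)*(r + r**2)
h(Q) = -11 - Q
E = -23/112 (E = (-11 - (-7)*(-5 + 2 - 5*(-7) + 2*(-7)))/(-560) = (-11 - (-7)*(-5 + 2 + 35 - 14))*(-1/560) = (-11 - (-7)*18)*(-1/560) = (-11 - 1*(-126))*(-1/560) = (-11 + 126)*(-1/560) = 115*(-1/560) = -23/112 ≈ -0.20536)
(q + E) - 2245 = (-362 - 23/112) - 2245 = -40567/112 - 2245 = -292007/112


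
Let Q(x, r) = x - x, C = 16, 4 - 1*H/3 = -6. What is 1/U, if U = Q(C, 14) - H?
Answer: -1/30 ≈ -0.033333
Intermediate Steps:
H = 30 (H = 12 - 3*(-6) = 12 + 18 = 30)
Q(x, r) = 0
U = -30 (U = 0 - 1*30 = 0 - 30 = -30)
1/U = 1/(-30) = -1/30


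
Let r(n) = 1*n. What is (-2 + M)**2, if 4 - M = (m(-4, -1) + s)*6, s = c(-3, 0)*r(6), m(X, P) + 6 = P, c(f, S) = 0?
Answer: 1936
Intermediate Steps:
r(n) = n
m(X, P) = -6 + P
s = 0 (s = 0*6 = 0)
M = 46 (M = 4 - ((-6 - 1) + 0)*6 = 4 - (-7 + 0)*6 = 4 - (-7)*6 = 4 - 1*(-42) = 4 + 42 = 46)
(-2 + M)**2 = (-2 + 46)**2 = 44**2 = 1936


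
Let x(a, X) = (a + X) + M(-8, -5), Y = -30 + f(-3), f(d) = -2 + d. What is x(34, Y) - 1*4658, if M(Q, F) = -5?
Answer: -4664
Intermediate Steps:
Y = -35 (Y = -30 + (-2 - 3) = -30 - 5 = -35)
x(a, X) = -5 + X + a (x(a, X) = (a + X) - 5 = (X + a) - 5 = -5 + X + a)
x(34, Y) - 1*4658 = (-5 - 35 + 34) - 1*4658 = -6 - 4658 = -4664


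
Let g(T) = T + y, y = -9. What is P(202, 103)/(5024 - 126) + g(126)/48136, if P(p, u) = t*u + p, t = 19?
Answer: 52249345/117885064 ≈ 0.44322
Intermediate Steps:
g(T) = -9 + T (g(T) = T - 9 = -9 + T)
P(p, u) = p + 19*u (P(p, u) = 19*u + p = p + 19*u)
P(202, 103)/(5024 - 126) + g(126)/48136 = (202 + 19*103)/(5024 - 126) + (-9 + 126)/48136 = (202 + 1957)/4898 + 117*(1/48136) = 2159*(1/4898) + 117/48136 = 2159/4898 + 117/48136 = 52249345/117885064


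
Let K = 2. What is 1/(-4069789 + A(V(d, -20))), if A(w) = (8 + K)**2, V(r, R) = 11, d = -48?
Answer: -1/4069689 ≈ -2.4572e-7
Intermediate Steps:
A(w) = 100 (A(w) = (8 + 2)**2 = 10**2 = 100)
1/(-4069789 + A(V(d, -20))) = 1/(-4069789 + 100) = 1/(-4069689) = -1/4069689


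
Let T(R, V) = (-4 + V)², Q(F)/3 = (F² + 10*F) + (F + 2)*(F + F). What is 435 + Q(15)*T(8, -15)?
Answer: 958890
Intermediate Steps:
Q(F) = 3*F² + 30*F + 6*F*(2 + F) (Q(F) = 3*((F² + 10*F) + (F + 2)*(F + F)) = 3*((F² + 10*F) + (2 + F)*(2*F)) = 3*((F² + 10*F) + 2*F*(2 + F)) = 3*(F² + 10*F + 2*F*(2 + F)) = 3*F² + 30*F + 6*F*(2 + F))
435 + Q(15)*T(8, -15) = 435 + (3*15*(14 + 3*15))*(-4 - 15)² = 435 + (3*15*(14 + 45))*(-19)² = 435 + (3*15*59)*361 = 435 + 2655*361 = 435 + 958455 = 958890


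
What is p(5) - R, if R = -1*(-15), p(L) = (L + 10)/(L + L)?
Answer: -27/2 ≈ -13.500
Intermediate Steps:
p(L) = (10 + L)/(2*L) (p(L) = (10 + L)/((2*L)) = (10 + L)*(1/(2*L)) = (10 + L)/(2*L))
R = 15
p(5) - R = (1/2)*(10 + 5)/5 - 1*15 = (1/2)*(1/5)*15 - 15 = 3/2 - 15 = -27/2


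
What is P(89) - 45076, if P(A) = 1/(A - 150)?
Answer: -2749637/61 ≈ -45076.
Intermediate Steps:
P(A) = 1/(-150 + A)
P(89) - 45076 = 1/(-150 + 89) - 45076 = 1/(-61) - 45076 = -1/61 - 45076 = -2749637/61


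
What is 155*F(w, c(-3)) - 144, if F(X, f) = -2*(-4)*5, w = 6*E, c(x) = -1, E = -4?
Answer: 6056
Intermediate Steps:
w = -24 (w = 6*(-4) = -24)
F(X, f) = 40 (F(X, f) = 8*5 = 40)
155*F(w, c(-3)) - 144 = 155*40 - 144 = 6200 - 144 = 6056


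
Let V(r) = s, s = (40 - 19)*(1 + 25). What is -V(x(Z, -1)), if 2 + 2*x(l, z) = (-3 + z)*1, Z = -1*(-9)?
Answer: -546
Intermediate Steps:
Z = 9
x(l, z) = -5/2 + z/2 (x(l, z) = -1 + ((-3 + z)*1)/2 = -1 + (-3 + z)/2 = -1 + (-3/2 + z/2) = -5/2 + z/2)
s = 546 (s = 21*26 = 546)
V(r) = 546
-V(x(Z, -1)) = -1*546 = -546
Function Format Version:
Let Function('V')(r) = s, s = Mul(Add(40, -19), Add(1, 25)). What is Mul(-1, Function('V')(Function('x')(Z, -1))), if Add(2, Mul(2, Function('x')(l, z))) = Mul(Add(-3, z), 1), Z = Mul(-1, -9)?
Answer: -546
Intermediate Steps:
Z = 9
Function('x')(l, z) = Add(Rational(-5, 2), Mul(Rational(1, 2), z)) (Function('x')(l, z) = Add(-1, Mul(Rational(1, 2), Mul(Add(-3, z), 1))) = Add(-1, Mul(Rational(1, 2), Add(-3, z))) = Add(-1, Add(Rational(-3, 2), Mul(Rational(1, 2), z))) = Add(Rational(-5, 2), Mul(Rational(1, 2), z)))
s = 546 (s = Mul(21, 26) = 546)
Function('V')(r) = 546
Mul(-1, Function('V')(Function('x')(Z, -1))) = Mul(-1, 546) = -546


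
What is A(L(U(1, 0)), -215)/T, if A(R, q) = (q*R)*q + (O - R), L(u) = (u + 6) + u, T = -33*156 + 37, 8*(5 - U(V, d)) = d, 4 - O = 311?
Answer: -739277/5111 ≈ -144.64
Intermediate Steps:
O = -307 (O = 4 - 1*311 = 4 - 311 = -307)
U(V, d) = 5 - d/8
T = -5111 (T = -5148 + 37 = -5111)
L(u) = 6 + 2*u (L(u) = (6 + u) + u = 6 + 2*u)
A(R, q) = -307 - R + R*q² (A(R, q) = (q*R)*q + (-307 - R) = (R*q)*q + (-307 - R) = R*q² + (-307 - R) = -307 - R + R*q²)
A(L(U(1, 0)), -215)/T = (-307 - (6 + 2*(5 - ⅛*0)) + (6 + 2*(5 - ⅛*0))*(-215)²)/(-5111) = (-307 - (6 + 2*(5 + 0)) + (6 + 2*(5 + 0))*46225)*(-1/5111) = (-307 - (6 + 2*5) + (6 + 2*5)*46225)*(-1/5111) = (-307 - (6 + 10) + (6 + 10)*46225)*(-1/5111) = (-307 - 1*16 + 16*46225)*(-1/5111) = (-307 - 16 + 739600)*(-1/5111) = 739277*(-1/5111) = -739277/5111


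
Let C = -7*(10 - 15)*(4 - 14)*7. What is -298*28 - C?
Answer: -5894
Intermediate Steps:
C = -2450 (C = -(-35)*(-10)*7 = -7*50*7 = -350*7 = -2450)
-298*28 - C = -298*28 - 1*(-2450) = -8344 + 2450 = -5894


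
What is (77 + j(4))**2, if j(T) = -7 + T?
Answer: 5476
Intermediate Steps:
(77 + j(4))**2 = (77 + (-7 + 4))**2 = (77 - 3)**2 = 74**2 = 5476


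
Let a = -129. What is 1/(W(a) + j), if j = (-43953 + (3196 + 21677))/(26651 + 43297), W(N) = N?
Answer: -1943/251177 ≈ -0.0077356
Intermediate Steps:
j = -530/1943 (j = (-43953 + 24873)/69948 = -19080*1/69948 = -530/1943 ≈ -0.27277)
1/(W(a) + j) = 1/(-129 - 530/1943) = 1/(-251177/1943) = -1943/251177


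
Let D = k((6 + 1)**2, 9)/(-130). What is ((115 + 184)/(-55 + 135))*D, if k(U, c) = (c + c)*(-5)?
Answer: 207/80 ≈ 2.5875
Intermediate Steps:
k(U, c) = -10*c (k(U, c) = (2*c)*(-5) = -10*c)
D = 9/13 (D = -10*9/(-130) = -90*(-1/130) = 9/13 ≈ 0.69231)
((115 + 184)/(-55 + 135))*D = ((115 + 184)/(-55 + 135))*(9/13) = (299/80)*(9/13) = 207/80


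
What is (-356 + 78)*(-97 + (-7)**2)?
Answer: 13344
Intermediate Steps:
(-356 + 78)*(-97 + (-7)**2) = -278*(-97 + 49) = -278*(-48) = 13344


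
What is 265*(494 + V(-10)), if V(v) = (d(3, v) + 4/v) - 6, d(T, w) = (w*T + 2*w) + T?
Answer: 116759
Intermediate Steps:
d(T, w) = T + 2*w + T*w (d(T, w) = (T*w + 2*w) + T = (2*w + T*w) + T = T + 2*w + T*w)
V(v) = -3 + 4/v + 5*v (V(v) = ((3 + 2*v + 3*v) + 4/v) - 6 = ((3 + 5*v) + 4/v) - 6 = (3 + 4/v + 5*v) - 6 = -3 + 4/v + 5*v)
265*(494 + V(-10)) = 265*(494 + (-3 + 4/(-10) + 5*(-10))) = 265*(494 + (-3 + 4*(-⅒) - 50)) = 265*(494 + (-3 - ⅖ - 50)) = 265*(494 - 267/5) = 265*(2203/5) = 116759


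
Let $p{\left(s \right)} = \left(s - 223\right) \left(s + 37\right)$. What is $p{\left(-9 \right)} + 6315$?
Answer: $-181$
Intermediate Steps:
$p{\left(s \right)} = \left(-223 + s\right) \left(37 + s\right)$
$p{\left(-9 \right)} + 6315 = \left(-8251 + \left(-9\right)^{2} - -1674\right) + 6315 = \left(-8251 + 81 + 1674\right) + 6315 = -6496 + 6315 = -181$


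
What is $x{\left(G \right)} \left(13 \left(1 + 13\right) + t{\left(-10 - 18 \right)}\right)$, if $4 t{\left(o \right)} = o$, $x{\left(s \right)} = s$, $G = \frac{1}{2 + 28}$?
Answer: $\frac{35}{6} \approx 5.8333$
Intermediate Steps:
$G = \frac{1}{30} \approx 0.033333$
$t{\left(o \right)} = \frac{o}{4}$
$x{\left(G \right)} \left(13 \left(1 + 13\right) + t{\left(-10 - 18 \right)}\right) = \frac{13 \left(1 + 13\right) + \frac{-10 - 18}{4}}{30} = \frac{13 \cdot 14 + \frac{-10 - 18}{4}}{30} = \frac{182 + \frac{1}{4} \left(-28\right)}{30} = \frac{182 - 7}{30} = \frac{1}{30} \cdot 175 = \frac{35}{6}$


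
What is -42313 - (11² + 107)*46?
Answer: -52801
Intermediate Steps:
-42313 - (11² + 107)*46 = -42313 - (121 + 107)*46 = -42313 - 228*46 = -42313 - 1*10488 = -42313 - 10488 = -52801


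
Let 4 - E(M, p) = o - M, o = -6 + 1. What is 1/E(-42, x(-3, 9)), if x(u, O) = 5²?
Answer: -1/33 ≈ -0.030303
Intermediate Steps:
x(u, O) = 25
o = -5
E(M, p) = 9 + M (E(M, p) = 4 - (-5 - M) = 4 + (5 + M) = 9 + M)
1/E(-42, x(-3, 9)) = 1/(9 - 42) = 1/(-33) = -1/33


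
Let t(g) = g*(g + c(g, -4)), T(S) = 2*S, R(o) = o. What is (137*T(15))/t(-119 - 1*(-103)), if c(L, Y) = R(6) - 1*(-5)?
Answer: 411/8 ≈ 51.375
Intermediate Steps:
c(L, Y) = 11 (c(L, Y) = 6 - 1*(-5) = 6 + 5 = 11)
t(g) = g*(11 + g) (t(g) = g*(g + 11) = g*(11 + g))
(137*T(15))/t(-119 - 1*(-103)) = (137*(2*15))/(((-119 - 1*(-103))*(11 + (-119 - 1*(-103))))) = (137*30)/(((-119 + 103)*(11 + (-119 + 103)))) = 4110/((-16*(11 - 16))) = 4110/((-16*(-5))) = 4110/80 = 4110*(1/80) = 411/8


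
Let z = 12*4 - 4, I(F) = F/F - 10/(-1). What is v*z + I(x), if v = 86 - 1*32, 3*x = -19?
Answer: 2387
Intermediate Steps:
x = -19/3 (x = (⅓)*(-19) = -19/3 ≈ -6.3333)
I(F) = 11 (I(F) = 1 - 10*(-1) = 1 + 10 = 11)
z = 44 (z = 48 - 4 = 44)
v = 54 (v = 86 - 32 = 54)
v*z + I(x) = 54*44 + 11 = 2376 + 11 = 2387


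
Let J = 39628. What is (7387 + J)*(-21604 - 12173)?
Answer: -1588025655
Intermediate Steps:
(7387 + J)*(-21604 - 12173) = (7387 + 39628)*(-21604 - 12173) = 47015*(-33777) = -1588025655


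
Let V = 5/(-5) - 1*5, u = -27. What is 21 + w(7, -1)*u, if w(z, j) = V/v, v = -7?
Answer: -15/7 ≈ -2.1429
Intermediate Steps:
V = -6 (V = 5*(-⅕) - 5 = -1 - 5 = -6)
w(z, j) = 6/7 (w(z, j) = -6/(-7) = -6*(-⅐) = 6/7)
21 + w(7, -1)*u = 21 + (6/7)*(-27) = 21 - 162/7 = -15/7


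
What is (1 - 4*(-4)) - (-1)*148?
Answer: 165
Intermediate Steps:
(1 - 4*(-4)) - (-1)*148 = (1 + 16) - 1*(-148) = 17 + 148 = 165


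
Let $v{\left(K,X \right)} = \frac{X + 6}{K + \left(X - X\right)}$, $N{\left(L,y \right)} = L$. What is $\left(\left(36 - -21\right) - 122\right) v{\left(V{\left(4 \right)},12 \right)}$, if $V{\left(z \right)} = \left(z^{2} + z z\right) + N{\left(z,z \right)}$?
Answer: $- \frac{65}{2} \approx -32.5$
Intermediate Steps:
$V{\left(z \right)} = z + 2 z^{2}$ ($V{\left(z \right)} = \left(z^{2} + z z\right) + z = \left(z^{2} + z^{2}\right) + z = 2 z^{2} + z = z + 2 z^{2}$)
$v{\left(K,X \right)} = \frac{6 + X}{K}$ ($v{\left(K,X \right)} = \frac{6 + X}{K + 0} = \frac{6 + X}{K}$)
$\left(\left(36 - -21\right) - 122\right) v{\left(V{\left(4 \right)},12 \right)} = \left(\left(36 - -21\right) - 122\right) \frac{6 + 12}{4 \left(1 + 2 \cdot 4\right)} = \left(\left(36 + 21\right) - 122\right) \frac{1}{4 \left(1 + 8\right)} 18 = \left(57 - 122\right) \frac{1}{4 \cdot 9} \cdot 18 = - 65 \cdot \frac{1}{36} \cdot 18 = \left(-65\right) \frac{1}{2} = - \frac{65}{2}$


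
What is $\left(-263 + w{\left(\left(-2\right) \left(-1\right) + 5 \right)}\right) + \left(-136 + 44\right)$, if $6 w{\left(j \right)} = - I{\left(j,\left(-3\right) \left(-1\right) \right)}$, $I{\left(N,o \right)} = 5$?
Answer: $- \frac{2135}{6} \approx -355.83$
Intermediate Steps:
$w{\left(j \right)} = - \frac{5}{6}$ ($w{\left(j \right)} = \frac{\left(-1\right) 5}{6} = \frac{1}{6} \left(-5\right) = - \frac{5}{6}$)
$\left(-263 + w{\left(\left(-2\right) \left(-1\right) + 5 \right)}\right) + \left(-136 + 44\right) = \left(-263 - \frac{5}{6}\right) + \left(-136 + 44\right) = - \frac{1583}{6} - 92 = - \frac{2135}{6}$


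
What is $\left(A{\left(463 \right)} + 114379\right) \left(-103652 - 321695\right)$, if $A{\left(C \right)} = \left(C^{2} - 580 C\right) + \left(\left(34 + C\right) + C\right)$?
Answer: $-26017625296$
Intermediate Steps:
$A{\left(C \right)} = 34 + C^{2} - 578 C$ ($A{\left(C \right)} = \left(C^{2} - 580 C\right) + \left(34 + 2 C\right) = 34 + C^{2} - 578 C$)
$\left(A{\left(463 \right)} + 114379\right) \left(-103652 - 321695\right) = \left(\left(34 + 463^{2} - 267614\right) + 114379\right) \left(-103652 - 321695\right) = \left(\left(34 + 214369 - 267614\right) + 114379\right) \left(-425347\right) = \left(-53211 + 114379\right) \left(-425347\right) = 61168 \left(-425347\right) = -26017625296$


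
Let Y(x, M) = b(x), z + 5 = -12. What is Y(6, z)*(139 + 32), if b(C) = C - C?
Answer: 0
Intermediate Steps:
z = -17 (z = -5 - 12 = -17)
b(C) = 0
Y(x, M) = 0
Y(6, z)*(139 + 32) = 0*(139 + 32) = 0*171 = 0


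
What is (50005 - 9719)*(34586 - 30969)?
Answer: 145714462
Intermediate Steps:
(50005 - 9719)*(34586 - 30969) = 40286*3617 = 145714462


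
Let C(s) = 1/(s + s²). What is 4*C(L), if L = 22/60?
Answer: 3600/451 ≈ 7.9823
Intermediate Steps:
L = 11/30 (L = 22*(1/60) = 11/30 ≈ 0.36667)
4*C(L) = 4*(1/((11/30)*(1 + 11/30))) = 4*(30/(11*(41/30))) = 4*((30/11)*(30/41)) = 4*(900/451) = 3600/451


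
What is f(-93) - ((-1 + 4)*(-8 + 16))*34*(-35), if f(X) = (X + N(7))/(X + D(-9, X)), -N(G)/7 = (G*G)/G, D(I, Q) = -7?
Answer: 1428071/50 ≈ 28561.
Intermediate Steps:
N(G) = -7*G (N(G) = -7*G*G/G = -7*G²/G = -7*G)
f(X) = (-49 + X)/(-7 + X) (f(X) = (X - 7*7)/(X - 7) = (X - 49)/(-7 + X) = (-49 + X)/(-7 + X))
f(-93) - ((-1 + 4)*(-8 + 16))*34*(-35) = (-49 - 93)/(-7 - 93) - ((-1 + 4)*(-8 + 16))*34*(-35) = -142/(-100) - (3*8)*34*(-35) = -1/100*(-142) - 24*34*(-35) = 71/50 - 816*(-35) = 71/50 - 1*(-28560) = 71/50 + 28560 = 1428071/50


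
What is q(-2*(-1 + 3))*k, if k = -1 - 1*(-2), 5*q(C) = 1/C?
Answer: -1/20 ≈ -0.050000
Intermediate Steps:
q(C) = 1/(5*C)
k = 1 (k = -1 + 2 = 1)
q(-2*(-1 + 3))*k = (1/(5*((-2*(-1 + 3)))))*1 = (1/(5*((-2*2))))*1 = ((⅕)/(-4))*1 = ((⅕)*(-¼))*1 = -1/20*1 = -1/20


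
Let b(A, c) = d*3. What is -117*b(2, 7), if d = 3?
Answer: -1053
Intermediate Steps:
b(A, c) = 9 (b(A, c) = 3*3 = 9)
-117*b(2, 7) = -117*9 = -1053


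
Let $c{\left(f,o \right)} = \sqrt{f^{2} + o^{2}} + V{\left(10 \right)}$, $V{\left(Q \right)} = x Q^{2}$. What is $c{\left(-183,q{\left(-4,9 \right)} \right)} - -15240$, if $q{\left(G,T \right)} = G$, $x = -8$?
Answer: $14440 + \sqrt{33505} \approx 14623.0$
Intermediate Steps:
$V{\left(Q \right)} = - 8 Q^{2}$
$c{\left(f,o \right)} = -800 + \sqrt{f^{2} + o^{2}}$ ($c{\left(f,o \right)} = \sqrt{f^{2} + o^{2}} - 8 \cdot 10^{2} = \sqrt{f^{2} + o^{2}} - 800 = -800 + \sqrt{f^{2} + o^{2}}$)
$c{\left(-183,q{\left(-4,9 \right)} \right)} - -15240 = \left(-800 + \sqrt{\left(-183\right)^{2} + \left(-4\right)^{2}}\right) - -15240 = \left(-800 + \sqrt{33489 + 16}\right) + 15240 = \left(-800 + \sqrt{33505}\right) + 15240 = 14440 + \sqrt{33505}$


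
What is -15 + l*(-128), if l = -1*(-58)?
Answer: -7439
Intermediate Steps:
l = 58
-15 + l*(-128) = -15 + 58*(-128) = -15 - 7424 = -7439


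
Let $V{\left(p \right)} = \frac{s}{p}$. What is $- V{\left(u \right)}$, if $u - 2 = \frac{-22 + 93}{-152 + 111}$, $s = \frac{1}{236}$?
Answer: $- \frac{41}{2596} \approx -0.015794$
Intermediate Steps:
$s = \frac{1}{236} \approx 0.0042373$
$u = \frac{11}{41}$ ($u = 2 + \frac{-22 + 93}{-152 + 111} = 2 + \frac{71}{-41} = 2 + 71 \left(- \frac{1}{41}\right) = 2 - \frac{71}{41} = \frac{11}{41} \approx 0.26829$)
$V{\left(p \right)} = \frac{1}{236 p}$
$- V{\left(u \right)} = - \frac{1}{236 \cdot \frac{11}{41}} = - \frac{41}{236 \cdot 11} = \left(-1\right) \frac{41}{2596} = - \frac{41}{2596}$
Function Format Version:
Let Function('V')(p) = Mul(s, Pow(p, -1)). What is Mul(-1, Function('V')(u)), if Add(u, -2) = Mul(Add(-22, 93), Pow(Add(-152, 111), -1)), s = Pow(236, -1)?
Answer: Rational(-41, 2596) ≈ -0.015794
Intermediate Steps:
s = Rational(1, 236) ≈ 0.0042373
u = Rational(11, 41) (u = Add(2, Mul(Add(-22, 93), Pow(Add(-152, 111), -1))) = Add(2, Mul(71, Pow(-41, -1))) = Add(2, Mul(71, Rational(-1, 41))) = Add(2, Rational(-71, 41)) = Rational(11, 41) ≈ 0.26829)
Function('V')(p) = Mul(Rational(1, 236), Pow(p, -1))
Mul(-1, Function('V')(u)) = Mul(-1, Mul(Rational(1, 236), Pow(Rational(11, 41), -1))) = Mul(-1, Mul(Rational(1, 236), Rational(41, 11))) = Mul(-1, Rational(41, 2596)) = Rational(-41, 2596)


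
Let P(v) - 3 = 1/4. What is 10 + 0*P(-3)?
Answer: 10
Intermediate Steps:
P(v) = 13/4 (P(v) = 3 + 1/4 = 3 + ¼ = 13/4)
10 + 0*P(-3) = 10 + 0*(13/4) = 10 + 0 = 10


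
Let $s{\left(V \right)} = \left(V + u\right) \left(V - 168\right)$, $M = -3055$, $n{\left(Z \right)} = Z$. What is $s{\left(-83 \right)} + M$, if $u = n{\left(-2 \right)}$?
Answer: $18280$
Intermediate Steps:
$u = -2$
$s{\left(V \right)} = \left(-168 + V\right) \left(-2 + V\right)$ ($s{\left(V \right)} = \left(V - 2\right) \left(V - 168\right) = \left(-2 + V\right) \left(-168 + V\right) = \left(-168 + V\right) \left(-2 + V\right)$)
$s{\left(-83 \right)} + M = \left(336 + \left(-83\right)^{2} - -14110\right) - 3055 = \left(336 + 6889 + 14110\right) - 3055 = 21335 - 3055 = 18280$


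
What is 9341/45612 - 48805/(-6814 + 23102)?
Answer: -518486863/185732064 ≈ -2.7916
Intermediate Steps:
9341/45612 - 48805/(-6814 + 23102) = 9341*(1/45612) - 48805/16288 = 9341/45612 - 48805*1/16288 = 9341/45612 - 48805/16288 = -518486863/185732064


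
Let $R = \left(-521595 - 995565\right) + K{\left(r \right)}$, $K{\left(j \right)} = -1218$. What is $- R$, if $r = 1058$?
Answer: $1518378$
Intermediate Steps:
$R = -1518378$ ($R = \left(-521595 - 995565\right) - 1218 = -1517160 - 1218 = -1518378$)
$- R = \left(-1\right) \left(-1518378\right) = 1518378$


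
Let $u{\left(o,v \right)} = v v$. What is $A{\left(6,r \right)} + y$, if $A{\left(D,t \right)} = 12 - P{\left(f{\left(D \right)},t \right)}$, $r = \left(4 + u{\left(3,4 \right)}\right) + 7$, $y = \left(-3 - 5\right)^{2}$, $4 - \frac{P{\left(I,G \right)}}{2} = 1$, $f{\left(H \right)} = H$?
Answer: $70$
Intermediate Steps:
$u{\left(o,v \right)} = v^{2}$
$P{\left(I,G \right)} = 6$ ($P{\left(I,G \right)} = 8 - 2 = 6$)
$y = 64$ ($y = \left(-8\right)^{2} = 64$)
$r = 27$ ($r = \left(4 + 4^{2}\right) + 7 = \left(4 + 16\right) + 7 = 20 + 7 = 27$)
$A{\left(D,t \right)} = 6$ ($A{\left(D,t \right)} = 12 - 6 = 6$)
$A{\left(6,r \right)} + y = 6 + 64 = 70$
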